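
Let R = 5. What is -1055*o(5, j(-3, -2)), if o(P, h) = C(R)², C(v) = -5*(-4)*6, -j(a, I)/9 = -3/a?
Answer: -15192000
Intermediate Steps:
j(a, I) = 27/a (j(a, I) = -(-27)/a = 27/a)
C(v) = 120 (C(v) = 20*6 = 120)
o(P, h) = 14400 (o(P, h) = 120² = 14400)
-1055*o(5, j(-3, -2)) = -1055*14400 = -15192000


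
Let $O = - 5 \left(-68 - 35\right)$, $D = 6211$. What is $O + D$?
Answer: $6726$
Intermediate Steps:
$O = 515$ ($O = \left(-5\right) \left(-103\right) = 515$)
$O + D = 515 + 6211 = 6726$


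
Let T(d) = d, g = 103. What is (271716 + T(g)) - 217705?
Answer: 54114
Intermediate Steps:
(271716 + T(g)) - 217705 = (271716 + 103) - 217705 = 271819 - 217705 = 54114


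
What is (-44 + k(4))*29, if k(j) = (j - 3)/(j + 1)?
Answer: -6351/5 ≈ -1270.2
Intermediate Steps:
k(j) = (-3 + j)/(1 + j)
(-44 + k(4))*29 = (-44 + (-3 + 4)/(1 + 4))*29 = (-44 + 1/5)*29 = -219/5*29 = -6351/5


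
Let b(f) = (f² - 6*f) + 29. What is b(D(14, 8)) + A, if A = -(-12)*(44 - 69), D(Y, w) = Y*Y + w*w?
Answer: 65769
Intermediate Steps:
D(Y, w) = Y² + w²
b(f) = 29 + f² - 6*f
A = -300 (A = -(-12)*(-25) = -1*300 = -300)
b(D(14, 8)) + A = (29 + (14² + 8²)² - 6*(14² + 8²)) - 300 = (29 + (196 + 64)² - 6*(196 + 64)) - 300 = (29 + 260² - 6*260) - 300 = (29 + 67600 - 1560) - 300 = 66069 - 300 = 65769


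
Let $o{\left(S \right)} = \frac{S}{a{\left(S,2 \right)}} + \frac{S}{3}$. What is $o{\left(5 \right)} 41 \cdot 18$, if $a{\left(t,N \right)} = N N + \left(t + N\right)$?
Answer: $\frac{17220}{11} \approx 1565.5$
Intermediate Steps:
$a{\left(t,N \right)} = N + t + N^{2}$ ($a{\left(t,N \right)} = N^{2} + \left(N + t\right) = N + t + N^{2}$)
$o{\left(S \right)} = \frac{S}{3} + \frac{S}{6 + S}$ ($o{\left(S \right)} = \frac{S}{2 + S + 2^{2}} + \frac{S}{3} = \frac{S}{2 + S + 4} + S \frac{1}{3} = \frac{S}{6 + S} + \frac{S}{3} = \frac{S}{3} + \frac{S}{6 + S}$)
$o{\left(5 \right)} 41 \cdot 18 = \frac{1}{3} \cdot 5 \frac{1}{6 + 5} \left(9 + 5\right) 41 \cdot 18 = \frac{1}{3} \cdot 5 \cdot \frac{1}{11} \cdot 14 \cdot 41 \cdot 18 = \frac{70}{33} \cdot 41 \cdot 18 = \frac{2870}{33} \cdot 18 = \frac{17220}{11}$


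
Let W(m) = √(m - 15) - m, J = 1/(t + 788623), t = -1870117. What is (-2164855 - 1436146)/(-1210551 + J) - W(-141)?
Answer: -180703252715001/1309203643195 - 2*I*√39 ≈ -138.03 - 12.49*I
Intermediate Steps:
J = -1/1081494 (J = 1/(-1870117 + 788623) = 1/(-1081494) = -1/1081494 ≈ -9.2465e-7)
W(m) = √(-15 + m) - m
(-2164855 - 1436146)/(-1210551 + J) - W(-141) = (-2164855 - 1436146)/(-1210551 - 1/1081494) - (√(-15 - 141) - 1*(-141)) = -3601001/(-1309203643195/1081494) - (√(-156) + 141) = -3601001*(-1081494/1309203643195) - (2*I*√39 + 141) = 3894460975494/1309203643195 - (141 + 2*I*√39) = 3894460975494/1309203643195 + (-141 - 2*I*√39) = -180703252715001/1309203643195 - 2*I*√39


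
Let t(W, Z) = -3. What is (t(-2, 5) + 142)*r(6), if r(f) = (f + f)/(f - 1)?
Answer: 1668/5 ≈ 333.60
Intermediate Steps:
r(f) = 2*f/(-1 + f) (r(f) = (2*f)/(-1 + f) = 2*f/(-1 + f))
(t(-2, 5) + 142)*r(6) = (-3 + 142)*(2*6/(-1 + 6)) = 139*(2*6/5) = 139*(2*6*(1/5)) = 139*(12/5) = 1668/5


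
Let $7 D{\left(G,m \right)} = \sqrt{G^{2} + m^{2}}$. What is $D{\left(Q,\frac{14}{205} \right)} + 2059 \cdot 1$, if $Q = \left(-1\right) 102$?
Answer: $2059 + \frac{2 \sqrt{109307074}}{1435} \approx 2073.6$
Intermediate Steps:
$Q = -102$
$D{\left(G,m \right)} = \frac{\sqrt{G^{2} + m^{2}}}{7}$
$D{\left(Q,\frac{14}{205} \right)} + 2059 \cdot 1 = \frac{\sqrt{\left(-102\right)^{2} + \left(\frac{14}{205}\right)^{2}}}{7} + 2059 \cdot 1 = \frac{\sqrt{10404 + \left(14 \cdot \frac{1}{205}\right)^{2}}}{7} + 2059 = \frac{\sqrt{10404 + \left(\frac{14}{205}\right)^{2}}}{7} + 2059 = \frac{\sqrt{10404 + \frac{196}{42025}}}{7} + 2059 = \frac{\sqrt{\frac{437228296}{42025}}}{7} + 2059 = \frac{\frac{2}{205} \sqrt{109307074}}{7} + 2059 = \frac{2 \sqrt{109307074}}{1435} + 2059 = 2059 + \frac{2 \sqrt{109307074}}{1435}$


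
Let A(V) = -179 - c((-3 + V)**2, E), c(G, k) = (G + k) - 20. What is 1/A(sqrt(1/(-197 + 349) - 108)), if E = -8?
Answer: -152*I/(84*sqrt(12730) + 7905*I) ≈ -0.0078888 - 0.0094581*I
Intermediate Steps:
c(G, k) = -20 + G + k
A(V) = -151 - (-3 + V)**2 (A(V) = -179 - (-20 + (-3 + V)**2 - 8) = -179 - (-28 + (-3 + V)**2) = -179 + (28 - (-3 + V)**2) = -151 - (-3 + V)**2)
1/A(sqrt(1/(-197 + 349) - 108)) = 1/(-151 - (-3 + sqrt(1/(-197 + 349) - 108))**2) = 1/(-151 - (-3 + sqrt(1/152 - 108))**2) = 1/(-151 - (-3 + sqrt(-16415/152))**2) = 1/(-151 - (-3 + 7*I*sqrt(12730)/76)**2)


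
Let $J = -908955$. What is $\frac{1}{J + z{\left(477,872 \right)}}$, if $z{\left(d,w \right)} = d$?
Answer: $- \frac{1}{908478} \approx -1.1007 \cdot 10^{-6}$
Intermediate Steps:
$\frac{1}{J + z{\left(477,872 \right)}} = \frac{1}{-908955 + 477} = \frac{1}{-908478} = - \frac{1}{908478}$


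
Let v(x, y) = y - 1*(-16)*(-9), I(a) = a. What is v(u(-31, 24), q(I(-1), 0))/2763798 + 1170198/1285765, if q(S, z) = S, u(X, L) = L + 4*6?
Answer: 3234004456079/3553594735470 ≈ 0.91007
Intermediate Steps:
u(X, L) = 24 + L (u(X, L) = L + 24 = 24 + L)
v(x, y) = -144 + y (v(x, y) = y + 16*(-9) = y - 144 = -144 + y)
v(u(-31, 24), q(I(-1), 0))/2763798 + 1170198/1285765 = (-144 - 1)/2763798 + 1170198/1285765 = -145*1/2763798 + 1170198*(1/1285765) = -145/2763798 + 1170198/1285765 = 3234004456079/3553594735470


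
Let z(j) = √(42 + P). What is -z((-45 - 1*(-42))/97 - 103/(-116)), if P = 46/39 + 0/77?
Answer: -2*√16419/39 ≈ -6.5711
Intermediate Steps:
P = 46/39 (P = 46*(1/39) + 0*(1/77) = 46/39 + 0 = 46/39 ≈ 1.1795)
z(j) = 2*√16419/39 (z(j) = √(42 + 46/39) = √(1684/39) = 2*√16419/39)
-z((-45 - 1*(-42))/97 - 103/(-116)) = -2*√16419/39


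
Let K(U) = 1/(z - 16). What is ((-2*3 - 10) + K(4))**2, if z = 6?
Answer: 25921/100 ≈ 259.21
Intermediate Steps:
K(U) = -1/10 (K(U) = 1/(6 - 16) = 1/(-10) = -1/10)
((-2*3 - 10) + K(4))**2 = ((-2*3 - 10) - 1/10)**2 = ((-6 - 10) - 1/10)**2 = (-16 - 1/10)**2 = (-161/10)**2 = 25921/100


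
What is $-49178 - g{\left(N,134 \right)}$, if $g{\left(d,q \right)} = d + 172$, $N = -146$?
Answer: $-49204$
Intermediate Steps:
$g{\left(d,q \right)} = 172 + d$
$-49178 - g{\left(N,134 \right)} = -49178 - \left(172 - 146\right) = -49178 - 26 = -49204$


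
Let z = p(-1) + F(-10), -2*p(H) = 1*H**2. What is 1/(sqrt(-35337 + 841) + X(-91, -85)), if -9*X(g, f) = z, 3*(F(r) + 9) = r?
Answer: 54/1306445 - 23328*I*sqrt(11)/14370895 ≈ 4.1334e-5 - 0.0053838*I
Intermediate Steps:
F(r) = -9 + r/3
p(H) = -H**2/2
z = -77/6 (z = -1/2*(-1)**2 + (-9 + (1/3)*(-10)) = -1/2*1 + (-9 - 10/3) = -1/2 - 37/3 = -77/6 ≈ -12.833)
X(g, f) = 77/54 (X(g, f) = -1/9*(-77/6) = 77/54)
1/(sqrt(-35337 + 841) + X(-91, -85)) = 1/(sqrt(-35337 + 841) + 77/54) = 1/(sqrt(-34496) + 77/54) = 1/(56*I*sqrt(11) + 77/54) = 1/(77/54 + 56*I*sqrt(11))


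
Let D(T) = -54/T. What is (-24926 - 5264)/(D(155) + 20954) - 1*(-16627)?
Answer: 26998378591/1623908 ≈ 16626.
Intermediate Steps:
(-24926 - 5264)/(D(155) + 20954) - 1*(-16627) = (-24926 - 5264)/(-54/155 + 20954) - 1*(-16627) = -30190/(-54*1/155 + 20954) + 16627 = -30190/(-54/155 + 20954) + 16627 = -30190/3247816/155 + 16627 = -30190*155/3247816 + 16627 = -2339725/1623908 + 16627 = 26998378591/1623908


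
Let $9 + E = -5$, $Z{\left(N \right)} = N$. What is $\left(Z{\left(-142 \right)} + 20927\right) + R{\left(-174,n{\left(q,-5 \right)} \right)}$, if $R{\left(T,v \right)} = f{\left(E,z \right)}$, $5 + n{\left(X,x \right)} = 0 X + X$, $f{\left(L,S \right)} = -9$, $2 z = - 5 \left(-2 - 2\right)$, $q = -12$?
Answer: $20776$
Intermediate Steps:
$z = 10$ ($z = \frac{\left(-5\right) \left(-2 - 2\right)}{2} = \frac{\left(-5\right) \left(-4\right)}{2} = \frac{1}{2} \cdot 20 = 10$)
$E = -14$ ($E = -9 - 5 = -14$)
$n{\left(X,x \right)} = -5 + X$ ($n{\left(X,x \right)} = -5 + \left(0 X + X\right) = -5 + \left(0 + X\right) = -5 + X$)
$R{\left(T,v \right)} = -9$
$\left(Z{\left(-142 \right)} + 20927\right) + R{\left(-174,n{\left(q,-5 \right)} \right)} = \left(-142 + 20927\right) - 9 = 20785 - 9 = 20776$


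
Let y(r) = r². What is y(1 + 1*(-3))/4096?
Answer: 1/1024 ≈ 0.00097656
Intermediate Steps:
y(1 + 1*(-3))/4096 = (1 + 1*(-3))²/4096 = (1 - 3)²*(1/4096) = (-2)²*(1/4096) = 4*(1/4096) = 1/1024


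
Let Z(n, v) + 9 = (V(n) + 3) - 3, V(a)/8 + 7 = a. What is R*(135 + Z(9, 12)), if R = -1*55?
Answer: -7810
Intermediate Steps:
R = -55
V(a) = -56 + 8*a
Z(n, v) = -65 + 8*n (Z(n, v) = -9 + (((-56 + 8*n) + 3) - 3) = -9 + ((-53 + 8*n) - 3) = -9 + (-56 + 8*n) = -65 + 8*n)
R*(135 + Z(9, 12)) = -55*(135 + (-65 + 8*9)) = -55*(135 + (-65 + 72)) = -55*(135 + 7) = -55*142 = -7810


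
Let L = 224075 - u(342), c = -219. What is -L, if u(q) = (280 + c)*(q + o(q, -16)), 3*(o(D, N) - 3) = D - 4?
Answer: -588472/3 ≈ -1.9616e+5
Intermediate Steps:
o(D, N) = 5/3 + D/3 (o(D, N) = 3 + (D - 4)/3 = 3 + (-4 + D)/3 = 3 + (-4/3 + D/3) = 5/3 + D/3)
u(q) = 305/3 + 244*q/3 (u(q) = (280 - 219)*(q + (5/3 + q/3)) = 61*(5/3 + 4*q/3) = 305/3 + 244*q/3)
L = 588472/3 (L = 224075 - (305/3 + (244/3)*342) = 224075 - (305/3 + 27816) = 224075 - 1*83753/3 = 224075 - 83753/3 = 588472/3 ≈ 1.9616e+5)
-L = -1*588472/3 = -588472/3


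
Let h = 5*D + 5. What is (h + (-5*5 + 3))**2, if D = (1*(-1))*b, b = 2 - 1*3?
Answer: 144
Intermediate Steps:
b = -1 (b = 2 - 3 = -1)
D = 1 (D = (1*(-1))*(-1) = -1*(-1) = 1)
h = 10 (h = 5*1 + 5 = 5 + 5 = 10)
(h + (-5*5 + 3))**2 = (10 + (-5*5 + 3))**2 = (10 + (-25 + 3))**2 = (10 - 22)**2 = (-12)**2 = 144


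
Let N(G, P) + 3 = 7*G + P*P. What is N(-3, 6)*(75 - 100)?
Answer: -300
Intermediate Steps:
N(G, P) = -3 + P² + 7*G (N(G, P) = -3 + (7*G + P*P) = -3 + (7*G + P²) = -3 + (P² + 7*G) = -3 + P² + 7*G)
N(-3, 6)*(75 - 100) = (-3 + 6² + 7*(-3))*(75 - 100) = (-3 + 36 - 21)*(-25) = 12*(-25) = -300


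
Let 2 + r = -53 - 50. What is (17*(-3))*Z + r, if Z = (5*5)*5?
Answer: -6480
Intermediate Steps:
r = -105 (r = -2 + (-53 - 50) = -2 - 103 = -105)
Z = 125 (Z = 25*5 = 125)
(17*(-3))*Z + r = (17*(-3))*125 - 105 = -51*125 - 105 = -6375 - 105 = -6480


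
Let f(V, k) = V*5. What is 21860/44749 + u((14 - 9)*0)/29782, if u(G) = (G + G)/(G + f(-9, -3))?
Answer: 21860/44749 ≈ 0.48850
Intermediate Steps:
f(V, k) = 5*V
u(G) = 2*G/(-45 + G) (u(G) = (G + G)/(G + 5*(-9)) = (2*G)/(G - 45) = (2*G)/(-45 + G) = 2*G/(-45 + G))
21860/44749 + u((14 - 9)*0)/29782 = 21860/44749 + (2*((14 - 9)*0)/(-45 + (14 - 9)*0))/29782 = 21860*(1/44749) + (2*(5*0)/(-45 + 5*0))*(1/29782) = 21860/44749 + (2*0/(-45 + 0))*(1/29782) = 21860/44749 + (2*0/(-45))*(1/29782) = 21860/44749 + (2*0*(-1/45))*(1/29782) = 21860/44749 + 0*(1/29782) = 21860/44749 + 0 = 21860/44749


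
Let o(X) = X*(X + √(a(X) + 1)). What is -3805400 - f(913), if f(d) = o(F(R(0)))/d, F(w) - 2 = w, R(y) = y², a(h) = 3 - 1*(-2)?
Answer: -3474330204/913 - 2*√6/913 ≈ -3.8054e+6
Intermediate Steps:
a(h) = 5 (a(h) = 3 + 2 = 5)
F(w) = 2 + w
o(X) = X*(X + √6) (o(X) = X*(X + √(5 + 1)) = X*(X + √6))
f(d) = (4 + 2*√6)/d (f(d) = ((2 + 0²)*((2 + 0²) + √6))/d = ((2 + 0)*((2 + 0) + √6))/d = (2*(2 + √6))/d = (4 + 2*√6)/d)
-3805400 - f(913) = -3805400 - 2*(2 + √6)/913 = -3805400 - (4/913 + 2*√6/913) = -3805400 + (-4/913 - 2*√6/913) = -3474330204/913 - 2*√6/913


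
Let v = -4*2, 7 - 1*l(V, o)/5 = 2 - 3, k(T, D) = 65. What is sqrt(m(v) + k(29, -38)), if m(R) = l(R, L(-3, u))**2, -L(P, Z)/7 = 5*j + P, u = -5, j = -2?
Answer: 3*sqrt(185) ≈ 40.804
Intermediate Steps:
L(P, Z) = 70 - 7*P (L(P, Z) = -7*(5*(-2) + P) = -7*(-10 + P) = 70 - 7*P)
l(V, o) = 40 (l(V, o) = 35 - 5*(2 - 3) = 35 - 5*(-1) = 35 + 5 = 40)
v = -8
m(R) = 1600 (m(R) = 40**2 = 1600)
sqrt(m(v) + k(29, -38)) = sqrt(1600 + 65) = sqrt(1665) = 3*sqrt(185)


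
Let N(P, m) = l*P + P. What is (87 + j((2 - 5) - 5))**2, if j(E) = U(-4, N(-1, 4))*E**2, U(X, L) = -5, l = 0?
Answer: 54289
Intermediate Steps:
N(P, m) = P (N(P, m) = 0*P + P = 0 + P = P)
j(E) = -5*E**2
(87 + j((2 - 5) - 5))**2 = (87 - 5*((2 - 5) - 5)**2)**2 = (87 - 5*(-3 - 5)**2)**2 = (87 - 5*(-8)**2)**2 = (87 - 5*64)**2 = (87 - 320)**2 = (-233)**2 = 54289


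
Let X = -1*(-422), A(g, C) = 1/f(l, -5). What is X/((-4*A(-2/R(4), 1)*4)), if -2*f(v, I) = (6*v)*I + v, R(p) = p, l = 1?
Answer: -6119/16 ≈ -382.44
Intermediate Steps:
f(v, I) = -v/2 - 3*I*v (f(v, I) = -((6*v)*I + v)/2 = -(6*I*v + v)/2 = -(v + 6*I*v)/2 = -v/2 - 3*I*v)
A(g, C) = 2/29 (A(g, C) = 1/(-½*1*(1 + 6*(-5))) = 1/(-½*1*(1 - 30)) = 1/(-½*1*(-29)) = 1/(29/2) = 2/29)
X = 422
X/((-4*A(-2/R(4), 1)*4)) = 422/((-4*2/29*4)) = 422/((-8/29*4)) = 422/(-32/29) = 422*(-29/32) = -6119/16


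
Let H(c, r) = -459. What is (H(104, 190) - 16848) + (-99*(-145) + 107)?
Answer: -2845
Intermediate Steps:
(H(104, 190) - 16848) + (-99*(-145) + 107) = (-459 - 16848) + (-99*(-145) + 107) = -17307 + (14355 + 107) = -17307 + 14462 = -2845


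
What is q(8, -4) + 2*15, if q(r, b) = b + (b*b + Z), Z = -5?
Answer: 37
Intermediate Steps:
q(r, b) = -5 + b + b² (q(r, b) = b + (b*b - 5) = b + (b² - 5) = b + (-5 + b²) = -5 + b + b²)
q(8, -4) + 2*15 = (-5 - 4 + (-4)²) + 2*15 = (-5 - 4 + 16) + 30 = 7 + 30 = 37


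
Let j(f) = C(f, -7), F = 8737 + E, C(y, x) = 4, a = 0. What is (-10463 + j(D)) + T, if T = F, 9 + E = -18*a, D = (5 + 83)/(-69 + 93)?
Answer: -1731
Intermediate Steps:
D = 11/3 (D = 88/24 = 88*(1/24) = 11/3 ≈ 3.6667)
E = -9 (E = -9 - 18*0 = -9 + 0 = -9)
F = 8728 (F = 8737 - 9 = 8728)
j(f) = 4
T = 8728
(-10463 + j(D)) + T = (-10463 + 4) + 8728 = -10459 + 8728 = -1731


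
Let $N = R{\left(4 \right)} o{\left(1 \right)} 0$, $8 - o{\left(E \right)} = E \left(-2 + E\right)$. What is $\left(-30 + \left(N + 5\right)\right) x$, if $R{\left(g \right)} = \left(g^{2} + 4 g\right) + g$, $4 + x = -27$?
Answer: $775$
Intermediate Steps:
$o{\left(E \right)} = 8 - E \left(-2 + E\right)$
$x = -31$ ($x = -4 - 27 = -31$)
$R{\left(g \right)} = g^{2} + 5 g$
$N = 0$ ($N = 4 \left(5 + 4\right) \left(8 - 1^{2} + 2 \cdot 1\right) 0 = 4 \cdot 9 \left(8 - 1 + 2\right) 0 = 36 \left(8 - 1 + 2\right) 0 = 36 \cdot 9 \cdot 0 = 324 \cdot 0 = 0$)
$\left(-30 + \left(N + 5\right)\right) x = \left(-30 + \left(0 + 5\right)\right) \left(-31\right) = \left(-30 + 5\right) \left(-31\right) = \left(-25\right) \left(-31\right) = 775$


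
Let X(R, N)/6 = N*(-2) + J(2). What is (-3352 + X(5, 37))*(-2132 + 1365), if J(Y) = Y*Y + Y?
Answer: 2883920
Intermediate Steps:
J(Y) = Y + Y**2 (J(Y) = Y**2 + Y = Y + Y**2)
X(R, N) = 36 - 12*N (X(R, N) = 6*(N*(-2) + 2*(1 + 2)) = 6*(-2*N + 2*3) = 6*(-2*N + 6) = 6*(6 - 2*N) = 36 - 12*N)
(-3352 + X(5, 37))*(-2132 + 1365) = (-3352 + (36 - 12*37))*(-2132 + 1365) = (-3352 + (36 - 444))*(-767) = (-3352 - 408)*(-767) = -3760*(-767) = 2883920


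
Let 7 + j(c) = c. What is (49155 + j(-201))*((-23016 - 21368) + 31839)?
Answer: -614040115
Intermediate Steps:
j(c) = -7 + c
(49155 + j(-201))*((-23016 - 21368) + 31839) = (49155 + (-7 - 201))*((-23016 - 21368) + 31839) = (49155 - 208)*(-44384 + 31839) = 48947*(-12545) = -614040115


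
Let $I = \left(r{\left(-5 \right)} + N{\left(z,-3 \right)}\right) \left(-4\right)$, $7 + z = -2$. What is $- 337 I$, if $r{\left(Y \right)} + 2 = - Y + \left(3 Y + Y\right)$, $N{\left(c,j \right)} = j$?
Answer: $-26960$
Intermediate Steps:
$z = -9$ ($z = -7 - 2 = -9$)
$r{\left(Y \right)} = -2 + 3 Y$ ($r{\left(Y \right)} = -2 + \left(- Y + \left(3 Y + Y\right)\right) = -2 + \left(- Y + 4 Y\right) = -2 + 3 Y$)
$I = 80$ ($I = \left(\left(-2 + 3 \left(-5\right)\right) - 3\right) \left(-4\right) = \left(\left(-2 - 15\right) - 3\right) \left(-4\right) = \left(-17 - 3\right) \left(-4\right) = \left(-20\right) \left(-4\right) = 80$)
$- 337 I = \left(-337\right) 80 = -26960$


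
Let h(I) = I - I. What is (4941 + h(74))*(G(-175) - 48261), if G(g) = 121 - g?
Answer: -236995065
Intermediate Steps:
h(I) = 0
(4941 + h(74))*(G(-175) - 48261) = (4941 + 0)*((121 - 1*(-175)) - 48261) = 4941*((121 + 175) - 48261) = 4941*(296 - 48261) = 4941*(-47965) = -236995065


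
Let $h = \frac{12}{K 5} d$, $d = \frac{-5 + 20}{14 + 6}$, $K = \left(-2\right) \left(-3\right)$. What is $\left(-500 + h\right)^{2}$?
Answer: $\frac{24970009}{100} \approx 2.497 \cdot 10^{5}$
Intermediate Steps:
$K = 6$
$d = \frac{3}{4}$ ($d = \frac{15}{20} = 15 \cdot \frac{1}{20} = \frac{3}{4} \approx 0.75$)
$h = \frac{3}{10}$ ($h = \frac{12}{6 \cdot 5} \cdot \frac{3}{4} = \frac{12}{30} \cdot \frac{3}{4} = 12 \cdot \frac{1}{30} \cdot \frac{3}{4} = \frac{2}{5} \cdot \frac{3}{4} = \frac{3}{10} \approx 0.3$)
$\left(-500 + h\right)^{2} = \left(-500 + \frac{3}{10}\right)^{2} = \left(- \frac{4997}{10}\right)^{2} = \frac{24970009}{100}$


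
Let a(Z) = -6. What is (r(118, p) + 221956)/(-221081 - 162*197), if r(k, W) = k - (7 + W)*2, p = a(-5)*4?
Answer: -222108/252995 ≈ -0.87791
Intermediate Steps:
p = -24 (p = -6*4 = -24)
r(k, W) = -14 + k - 2*W (r(k, W) = k - (14 + 2*W) = k + (-14 - 2*W) = -14 + k - 2*W)
(r(118, p) + 221956)/(-221081 - 162*197) = ((-14 + 118 - 2*(-24)) + 221956)/(-221081 - 162*197) = ((-14 + 118 + 48) + 221956)/(-221081 - 31914) = (152 + 221956)/(-252995) = 222108*(-1/252995) = -222108/252995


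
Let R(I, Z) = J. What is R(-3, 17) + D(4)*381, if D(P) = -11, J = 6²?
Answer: -4155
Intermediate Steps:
J = 36
R(I, Z) = 36
R(-3, 17) + D(4)*381 = 36 - 11*381 = 36 - 4191 = -4155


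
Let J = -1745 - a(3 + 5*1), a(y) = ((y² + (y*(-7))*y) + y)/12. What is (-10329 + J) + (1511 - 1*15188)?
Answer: -77159/3 ≈ -25720.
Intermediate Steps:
a(y) = -y²/2 + y/12 (a(y) = ((y² + (-7*y)*y) + y)*(1/12) = ((y² - 7*y²) + y)*(1/12) = (-6*y² + y)*(1/12) = (y - 6*y²)*(1/12) = -y²/2 + y/12)
J = -5141/3 (J = -1745 - (3 + 5*1)*(1 - 6*(3 + 5*1))/12 = -1745 - (3 + 5)*(1 - 6*(3 + 5))/12 = -1745 - 8*(1 - 6*8)/12 = -1745 - 8*(1 - 48)/12 = -1745 - 8*(-47)/12 = -1745 - 1*(-94/3) = -1745 + 94/3 = -5141/3 ≈ -1713.7)
(-10329 + J) + (1511 - 1*15188) = (-10329 - 5141/3) + (1511 - 1*15188) = -36128/3 + (1511 - 15188) = -36128/3 - 13677 = -77159/3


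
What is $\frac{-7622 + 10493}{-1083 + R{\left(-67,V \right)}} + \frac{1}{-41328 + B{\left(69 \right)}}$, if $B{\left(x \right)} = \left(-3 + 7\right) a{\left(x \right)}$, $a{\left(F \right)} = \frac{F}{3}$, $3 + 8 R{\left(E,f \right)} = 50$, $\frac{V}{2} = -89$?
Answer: $- \frac{947117065}{355330612} \approx -2.6655$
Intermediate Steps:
$V = -178$ ($V = 2 \left(-89\right) = -178$)
$R{\left(E,f \right)} = \frac{47}{8}$ ($R{\left(E,f \right)} = - \frac{3}{8} + \frac{1}{8} \cdot 50 = - \frac{3}{8} + \frac{25}{4} = \frac{47}{8}$)
$a{\left(F \right)} = \frac{F}{3}$ ($a{\left(F \right)} = F \frac{1}{3} = \frac{F}{3}$)
$B{\left(x \right)} = \frac{4 x}{3}$ ($B{\left(x \right)} = \left(-3 + 7\right) \frac{x}{3} = 4 \frac{x}{3} = \frac{4 x}{3}$)
$\frac{-7622 + 10493}{-1083 + R{\left(-67,V \right)}} + \frac{1}{-41328 + B{\left(69 \right)}} = \frac{-7622 + 10493}{-1083 + \frac{47}{8}} + \frac{1}{-41328 + \frac{4}{3} \cdot 69} = \frac{2871}{- \frac{8617}{8}} + \frac{1}{-41328 + 92} = 2871 \left(- \frac{8}{8617}\right) + \frac{1}{-41236} = - \frac{22968}{8617} - \frac{1}{41236} = - \frac{947117065}{355330612}$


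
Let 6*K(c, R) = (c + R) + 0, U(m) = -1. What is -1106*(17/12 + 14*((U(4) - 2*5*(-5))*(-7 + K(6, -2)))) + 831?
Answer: 9608931/2 ≈ 4.8045e+6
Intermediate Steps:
K(c, R) = R/6 + c/6 (K(c, R) = ((c + R) + 0)/6 = ((R + c) + 0)/6 = (R + c)/6 = R/6 + c/6)
-1106*(17/12 + 14*((U(4) - 2*5*(-5))*(-7 + K(6, -2)))) + 831 = -1106*(17/12 + 14*((-1 - 2*5*(-5))*(-7 + ((1/6)*(-2) + (1/6)*6)))) + 831 = -1106*(17*(1/12) + 14*((-1 - 10*(-5))*(-7 + (-1/3 + 1)))) + 831 = -1106*(17/12 + 14*((-1 + 50)*(-7 + 2/3))) + 831 = -1106*(17/12 + 14*(49*(-19/3))) + 831 = -1106*(17/12 + 14*(-931/3)) + 831 = -1106*(17/12 - 13034/3) + 831 = -1106*(-17373/4) + 831 = 9607269/2 + 831 = 9608931/2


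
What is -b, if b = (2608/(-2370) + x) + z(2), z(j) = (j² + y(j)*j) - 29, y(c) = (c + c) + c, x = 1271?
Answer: -1489426/1185 ≈ -1256.9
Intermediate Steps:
y(c) = 3*c (y(c) = 2*c + c = 3*c)
z(j) = -29 + 4*j² (z(j) = (j² + (3*j)*j) - 29 = (j² + 3*j²) - 29 = 4*j² - 29 = -29 + 4*j²)
b = 1489426/1185 (b = (2608/(-2370) + 1271) + (-29 + 4*2²) = (2608*(-1/2370) + 1271) + (-29 + 4*4) = (-1304/1185 + 1271) + (-29 + 16) = 1504831/1185 - 13 = 1489426/1185 ≈ 1256.9)
-b = -1*1489426/1185 = -1489426/1185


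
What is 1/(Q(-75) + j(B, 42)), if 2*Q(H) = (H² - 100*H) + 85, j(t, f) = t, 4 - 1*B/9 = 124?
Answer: 1/5525 ≈ 0.00018100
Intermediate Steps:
B = -1080 (B = 36 - 9*124 = 36 - 1116 = -1080)
Q(H) = 85/2 + H²/2 - 50*H (Q(H) = ((H² - 100*H) + 85)/2 = (85 + H² - 100*H)/2 = 85/2 + H²/2 - 50*H)
1/(Q(-75) + j(B, 42)) = 1/((85/2 + (½)*(-75)² - 50*(-75)) - 1080) = 1/((85/2 + (½)*5625 + 3750) - 1080) = 1/((85/2 + 5625/2 + 3750) - 1080) = 1/(6605 - 1080) = 1/5525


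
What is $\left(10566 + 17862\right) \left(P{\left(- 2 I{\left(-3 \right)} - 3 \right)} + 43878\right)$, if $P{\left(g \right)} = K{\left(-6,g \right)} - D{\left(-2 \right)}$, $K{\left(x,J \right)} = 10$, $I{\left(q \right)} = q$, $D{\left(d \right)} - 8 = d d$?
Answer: $1247306928$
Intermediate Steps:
$D{\left(d \right)} = 8 + d^{2}$ ($D{\left(d \right)} = 8 + d d = 8 + d^{2}$)
$P{\left(g \right)} = -2$ ($P{\left(g \right)} = 10 - \left(8 + \left(-2\right)^{2}\right) = 10 - \left(8 + 4\right) = 10 - 12 = -2$)
$\left(10566 + 17862\right) \left(P{\left(- 2 I{\left(-3 \right)} - 3 \right)} + 43878\right) = \left(10566 + 17862\right) \left(-2 + 43878\right) = 28428 \cdot 43876 = 1247306928$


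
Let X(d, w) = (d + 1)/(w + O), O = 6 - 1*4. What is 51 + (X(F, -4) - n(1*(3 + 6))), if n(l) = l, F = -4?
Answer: 87/2 ≈ 43.500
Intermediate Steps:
O = 2 (O = 6 - 4 = 2)
X(d, w) = (1 + d)/(2 + w) (X(d, w) = (d + 1)/(w + 2) = (1 + d)/(2 + w))
51 + (X(F, -4) - n(1*(3 + 6))) = 51 + ((1 - 4)/(2 - 4) - (3 + 6)) = 51 + (-3/(-2) - 9) = 51 + (-½*(-3) - 1*9) = 51 + (3/2 - 9) = 51 - 15/2 = 87/2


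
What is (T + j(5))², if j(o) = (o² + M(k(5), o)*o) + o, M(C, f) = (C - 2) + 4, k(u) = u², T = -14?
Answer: 22801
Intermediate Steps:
M(C, f) = 2 + C (M(C, f) = (-2 + C) + 4 = 2 + C)
j(o) = o² + 28*o (j(o) = (o² + (2 + 5²)*o) + o = (o² + (2 + 25)*o) + o = (o² + 27*o) + o = o² + 28*o)
(T + j(5))² = (-14 + 5*(28 + 5))² = (-14 + 5*33)² = (-14 + 165)² = 151² = 22801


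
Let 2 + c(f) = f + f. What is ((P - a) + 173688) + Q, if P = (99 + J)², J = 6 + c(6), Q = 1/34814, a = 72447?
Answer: 3985019325/34814 ≈ 1.1447e+5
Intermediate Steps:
c(f) = -2 + 2*f (c(f) = -2 + (f + f) = -2 + 2*f)
Q = 1/34814 ≈ 2.8724e-5
J = 16 (J = 6 + (-2 + 2*6) = 6 + (-2 + 12) = 6 + 10 = 16)
P = 13225 (P = (99 + 16)² = 115² = 13225)
((P - a) + 173688) + Q = ((13225 - 1*72447) + 173688) + 1/34814 = ((13225 - 72447) + 173688) + 1/34814 = (-59222 + 173688) + 1/34814 = 114466 + 1/34814 = 3985019325/34814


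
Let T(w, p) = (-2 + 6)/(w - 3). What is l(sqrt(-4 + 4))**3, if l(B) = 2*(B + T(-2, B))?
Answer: -512/125 ≈ -4.0960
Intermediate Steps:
T(w, p) = 4/(-3 + w)
l(B) = -8/5 + 2*B (l(B) = 2*(B + 4/(-3 - 2)) = 2*(B + 4/(-5)) = 2*(B + 4*(-1/5)) = 2*(B - 4/5) = 2*(-4/5 + B) = -8/5 + 2*B)
l(sqrt(-4 + 4))**3 = (-8/5 + 2*sqrt(-4 + 4))**3 = (-8/5 + 2*sqrt(0))**3 = (-8/5 + 2*0)**3 = (-8/5 + 0)**3 = (-8/5)**3 = -512/125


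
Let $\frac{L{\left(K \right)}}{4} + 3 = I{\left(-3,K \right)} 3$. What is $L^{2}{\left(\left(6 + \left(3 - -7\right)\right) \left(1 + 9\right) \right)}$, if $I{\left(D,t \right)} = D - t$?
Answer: $3873024$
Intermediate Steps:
$L{\left(K \right)} = -48 - 12 K$ ($L{\left(K \right)} = -12 + 4 \left(-3 - K\right) 3 = -12 + 4 \left(-9 - 3 K\right) = -12 - \left(36 + 12 K\right) = -48 - 12 K$)
$L^{2}{\left(\left(6 + \left(3 - -7\right)\right) \left(1 + 9\right) \right)} = \left(-48 - 12 \left(6 + \left(3 - -7\right)\right) \left(1 + 9\right)\right)^{2} = \left(-48 - 12 \left(6 + \left(3 + 7\right)\right) 10\right)^{2} = \left(-48 - 12 \left(6 + 10\right) 10\right)^{2} = \left(-48 - 12 \cdot 16 \cdot 10\right)^{2} = \left(-48 - 1920\right)^{2} = \left(-1968\right)^{2} = 3873024$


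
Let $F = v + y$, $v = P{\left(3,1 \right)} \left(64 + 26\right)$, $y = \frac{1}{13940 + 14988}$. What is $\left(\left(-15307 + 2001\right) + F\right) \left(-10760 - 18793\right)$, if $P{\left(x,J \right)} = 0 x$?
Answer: $\frac{11375421572751}{28928} \approx 3.9323 \cdot 10^{8}$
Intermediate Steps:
$y = \frac{1}{28928} \approx 3.4569 \cdot 10^{-5}$
$P{\left(x,J \right)} = 0$
$v = 0$ ($v = 0 \left(64 + 26\right) = 0 \cdot 90 = 0$)
$F = \frac{1}{28928}$ ($F = 0 + \frac{1}{28928} = \frac{1}{28928} \approx 3.4569 \cdot 10^{-5}$)
$\left(\left(-15307 + 2001\right) + F\right) \left(-10760 - 18793\right) = \left(\left(-15307 + 2001\right) + \frac{1}{28928}\right) \left(-10760 - 18793\right) = \left(-13306 + \frac{1}{28928}\right) \left(-29553\right) = \left(- \frac{384915967}{28928}\right) \left(-29553\right) = \frac{11375421572751}{28928}$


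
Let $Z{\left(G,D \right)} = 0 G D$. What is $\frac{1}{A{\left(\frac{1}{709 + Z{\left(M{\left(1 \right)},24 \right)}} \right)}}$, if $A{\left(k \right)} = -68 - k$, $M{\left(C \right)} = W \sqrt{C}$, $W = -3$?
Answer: $- \frac{709}{48213} \approx -0.014706$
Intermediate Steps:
$M{\left(C \right)} = - 3 \sqrt{C}$
$Z{\left(G,D \right)} = 0$ ($Z{\left(G,D \right)} = 0 D = 0$)
$\frac{1}{A{\left(\frac{1}{709 + Z{\left(M{\left(1 \right)},24 \right)}} \right)}} = \frac{1}{-68 - \frac{1}{709 + 0}} = \frac{1}{-68 - \frac{1}{709}} = \frac{1}{- \frac{48213}{709}} = - \frac{709}{48213}$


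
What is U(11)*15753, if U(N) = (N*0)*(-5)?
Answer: 0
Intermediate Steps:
U(N) = 0 (U(N) = 0*(-5) = 0)
U(11)*15753 = 0*15753 = 0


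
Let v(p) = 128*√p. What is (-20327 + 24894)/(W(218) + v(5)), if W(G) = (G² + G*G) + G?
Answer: 217539911/4537764418 - 146144*√5/2268882209 ≈ 0.047796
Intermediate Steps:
W(G) = G + 2*G² (W(G) = (G² + G²) + G = 2*G² + G = G + 2*G²)
(-20327 + 24894)/(W(218) + v(5)) = (-20327 + 24894)/(218*(1 + 2*218) + 128*√5) = 4567/(218*(1 + 436) + 128*√5) = 4567/(218*437 + 128*√5) = 4567/(95266 + 128*√5)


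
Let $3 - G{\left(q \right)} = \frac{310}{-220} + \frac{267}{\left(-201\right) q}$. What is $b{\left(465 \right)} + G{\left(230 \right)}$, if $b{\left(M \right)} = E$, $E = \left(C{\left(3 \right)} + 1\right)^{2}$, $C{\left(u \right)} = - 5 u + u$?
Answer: $\frac{10629537}{84755} \approx 125.41$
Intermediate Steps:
$G{\left(q \right)} = \frac{97}{22} + \frac{89}{67 q}$ ($G{\left(q \right)} = 3 - \left(\frac{310}{-220} + \frac{267}{\left(-201\right) q}\right) = 3 - \left(310 \left(- \frac{1}{220}\right) + 267 \left(- \frac{1}{201 q}\right)\right) = 3 - \left(- \frac{31}{22} - \frac{89}{67 q}\right) = 3 + \left(\frac{31}{22} + \frac{89}{67 q}\right) = \frac{97}{22} + \frac{89}{67 q}$)
$C{\left(u \right)} = - 4 u$
$E = 121$ ($E = \left(\left(-4\right) 3 + 1\right)^{2} = \left(-12 + 1\right)^{2} = \left(-11\right)^{2} = 121$)
$b{\left(M \right)} = 121$
$b{\left(465 \right)} + G{\left(230 \right)} = 121 + \frac{1958 + 6499 \cdot 230}{1474 \cdot 230} = 121 + \frac{1}{1474} \cdot \frac{1}{230} \left(1958 + 1494770\right) = 121 + \frac{1}{1474} \cdot \frac{1}{230} \cdot 1496728 = 121 + \frac{374182}{84755} = \frac{10629537}{84755}$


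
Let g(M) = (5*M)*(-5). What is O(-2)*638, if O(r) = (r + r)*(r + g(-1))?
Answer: -58696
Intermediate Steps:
g(M) = -25*M
O(r) = 2*r*(25 + r) (O(r) = (r + r)*(r - 25*(-1)) = (2*r)*(r + 25) = (2*r)*(25 + r) = 2*r*(25 + r))
O(-2)*638 = (2*(-2)*(25 - 2))*638 = (2*(-2)*23)*638 = -92*638 = -58696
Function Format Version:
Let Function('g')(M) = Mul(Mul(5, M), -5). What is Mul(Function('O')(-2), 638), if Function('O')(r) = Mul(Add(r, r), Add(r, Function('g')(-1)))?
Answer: -58696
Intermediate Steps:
Function('g')(M) = Mul(-25, M)
Function('O')(r) = Mul(2, r, Add(25, r)) (Function('O')(r) = Mul(Add(r, r), Add(r, Mul(-25, -1))) = Mul(Mul(2, r), Add(r, 25)) = Mul(Mul(2, r), Add(25, r)) = Mul(2, r, Add(25, r)))
Mul(Function('O')(-2), 638) = Mul(Mul(2, -2, Add(25, -2)), 638) = Mul(Mul(2, -2, 23), 638) = Mul(-92, 638) = -58696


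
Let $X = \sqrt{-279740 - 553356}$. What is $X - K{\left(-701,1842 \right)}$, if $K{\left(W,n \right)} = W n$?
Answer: $1291242 + 2 i \sqrt{208274} \approx 1.2912 \cdot 10^{6} + 912.74 i$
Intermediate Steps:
$X = 2 i \sqrt{208274}$ ($X = \sqrt{-833096} = 2 i \sqrt{208274} \approx 912.74 i$)
$X - K{\left(-701,1842 \right)} = 2 i \sqrt{208274} - \left(-701\right) 1842 = 2 i \sqrt{208274} - -1291242 = 2 i \sqrt{208274} + 1291242 = 1291242 + 2 i \sqrt{208274}$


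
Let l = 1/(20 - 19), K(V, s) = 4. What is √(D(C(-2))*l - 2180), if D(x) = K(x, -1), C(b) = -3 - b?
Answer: 8*I*√34 ≈ 46.648*I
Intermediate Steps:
D(x) = 4
l = 1 (l = 1/1 = 1)
√(D(C(-2))*l - 2180) = √(4*1 - 2180) = √(4 - 2180) = √(-2176) = 8*I*√34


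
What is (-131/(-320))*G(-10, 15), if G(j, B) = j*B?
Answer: -1965/32 ≈ -61.406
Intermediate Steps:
G(j, B) = B*j
(-131/(-320))*G(-10, 15) = (-131/(-320))*(15*(-10)) = -131*(-1/320)*(-150) = (131/320)*(-150) = -1965/32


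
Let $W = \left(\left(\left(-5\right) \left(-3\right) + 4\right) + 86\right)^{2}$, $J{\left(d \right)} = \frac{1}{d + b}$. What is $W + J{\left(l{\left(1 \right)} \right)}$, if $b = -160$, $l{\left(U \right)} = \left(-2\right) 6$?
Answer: $\frac{1896299}{172} \approx 11025.0$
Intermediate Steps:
$l{\left(U \right)} = -12$
$J{\left(d \right)} = \frac{1}{-160 + d}$ ($J{\left(d \right)} = \frac{1}{d - 160} = \frac{1}{-160 + d}$)
$W = 11025$ ($W = \left(\left(15 + 4\right) + 86\right)^{2} = \left(19 + 86\right)^{2} = 105^{2} = 11025$)
$W + J{\left(l{\left(1 \right)} \right)} = 11025 + \frac{1}{-160 - 12} = 11025 + \frac{1}{-172} = 11025 - \frac{1}{172} = \frac{1896299}{172}$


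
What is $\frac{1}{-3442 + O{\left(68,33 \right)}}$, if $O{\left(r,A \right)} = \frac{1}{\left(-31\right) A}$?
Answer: $- \frac{1023}{3521167} \approx -0.00029053$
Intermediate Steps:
$O{\left(r,A \right)} = - \frac{1}{31 A}$
$\frac{1}{-3442 + O{\left(68,33 \right)}} = \frac{1}{-3442 - \frac{1}{31 \cdot 33}} = \frac{1}{-3442 - \frac{1}{1023}} = \frac{1}{- \frac{3521167}{1023}} = - \frac{1023}{3521167}$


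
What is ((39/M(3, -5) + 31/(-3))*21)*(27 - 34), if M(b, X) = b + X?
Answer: 8771/2 ≈ 4385.5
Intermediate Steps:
M(b, X) = X + b
((39/M(3, -5) + 31/(-3))*21)*(27 - 34) = ((39/(-5 + 3) + 31/(-3))*21)*(27 - 34) = ((39/(-2) + 31*(-⅓))*21)*(-7) = ((39*(-½) - 31/3)*21)*(-7) = ((-39/2 - 31/3)*21)*(-7) = -179/6*21*(-7) = -1253/2*(-7) = 8771/2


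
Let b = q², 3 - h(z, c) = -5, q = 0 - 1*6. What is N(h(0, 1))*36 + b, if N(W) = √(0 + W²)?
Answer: 324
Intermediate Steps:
q = -6 (q = 0 - 6 = -6)
h(z, c) = 8 (h(z, c) = 3 - 1*(-5) = 3 + 5 = 8)
b = 36 (b = (-6)² = 36)
N(W) = √(W²)
N(h(0, 1))*36 + b = √(8²)*36 + 36 = √64*36 + 36 = 8*36 + 36 = 288 + 36 = 324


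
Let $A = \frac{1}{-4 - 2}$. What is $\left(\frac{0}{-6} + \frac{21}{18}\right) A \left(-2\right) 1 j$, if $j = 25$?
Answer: $\frac{175}{18} \approx 9.7222$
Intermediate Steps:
$A = - \frac{1}{6}$ ($A = \frac{1}{-6} = - \frac{1}{6} \approx -0.16667$)
$\left(\frac{0}{-6} + \frac{21}{18}\right) A \left(-2\right) 1 j = \left(\frac{0}{-6} + \frac{21}{18}\right) \left(- \frac{1}{6}\right) \left(-2\right) 1 \cdot 25 = \left(0 \left(- \frac{1}{6}\right) + 21 \cdot \frac{1}{18}\right) \frac{1}{3} \cdot 1 \cdot 25 = \left(0 + \frac{7}{6}\right) \frac{1}{3} \cdot 25 = \frac{7}{6} \cdot \frac{1}{3} \cdot 25 = \frac{7}{18} \cdot 25 = \frac{175}{18}$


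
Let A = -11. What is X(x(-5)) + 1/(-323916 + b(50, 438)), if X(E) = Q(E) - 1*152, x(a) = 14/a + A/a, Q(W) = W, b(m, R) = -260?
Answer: -247346293/1620880 ≈ -152.60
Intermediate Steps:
x(a) = 3/a (x(a) = 14/a - 11/a = 3/a)
X(E) = -152 + E (X(E) = E - 1*152 = E - 152 = -152 + E)
X(x(-5)) + 1/(-323916 + b(50, 438)) = (-152 + 3/(-5)) + 1/(-323916 - 260) = (-152 + 3*(-1/5)) + 1/(-324176) = (-152 - 3/5) - 1/324176 = -763/5 - 1/324176 = -247346293/1620880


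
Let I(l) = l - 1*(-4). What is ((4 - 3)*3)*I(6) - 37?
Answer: -7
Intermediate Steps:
I(l) = 4 + l (I(l) = l + 4 = 4 + l)
((4 - 3)*3)*I(6) - 37 = ((4 - 3)*3)*(4 + 6) - 37 = (1*3)*10 - 37 = 3*10 - 37 = 30 - 37 = -7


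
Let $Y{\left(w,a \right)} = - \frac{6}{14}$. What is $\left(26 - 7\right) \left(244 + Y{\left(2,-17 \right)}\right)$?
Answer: $\frac{32395}{7} \approx 4627.9$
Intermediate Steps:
$Y{\left(w,a \right)} = - \frac{3}{7}$ ($Y{\left(w,a \right)} = \left(-6\right) \frac{1}{14} = - \frac{3}{7}$)
$\left(26 - 7\right) \left(244 + Y{\left(2,-17 \right)}\right) = \left(26 - 7\right) \left(244 - \frac{3}{7}\right) = \left(26 + \left(-106 + 99\right)\right) \frac{1705}{7} = \left(26 - 7\right) \frac{1705}{7} = 19 \cdot \frac{1705}{7} = \frac{32395}{7}$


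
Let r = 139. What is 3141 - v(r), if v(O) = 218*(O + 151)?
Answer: -60079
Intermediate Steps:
v(O) = 32918 + 218*O (v(O) = 218*(151 + O) = 32918 + 218*O)
3141 - v(r) = 3141 - (32918 + 218*139) = 3141 - (32918 + 30302) = 3141 - 1*63220 = 3141 - 63220 = -60079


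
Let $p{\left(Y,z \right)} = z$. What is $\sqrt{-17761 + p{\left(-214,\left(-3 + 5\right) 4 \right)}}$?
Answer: $i \sqrt{17753} \approx 133.24 i$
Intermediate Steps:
$\sqrt{-17761 + p{\left(-214,\left(-3 + 5\right) 4 \right)}} = \sqrt{-17761 + \left(-3 + 5\right) 4} = \sqrt{-17761 + 2 \cdot 4} = \sqrt{-17761 + 8} = \sqrt{-17753} = i \sqrt{17753}$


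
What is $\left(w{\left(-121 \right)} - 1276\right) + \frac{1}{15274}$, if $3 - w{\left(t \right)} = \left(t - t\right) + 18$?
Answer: $- \frac{19718733}{15274} \approx -1291.0$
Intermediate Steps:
$w{\left(t \right)} = -15$ ($w{\left(t \right)} = 3 - \left(\left(t - t\right) + 18\right) = 3 - \left(0 + 18\right) = 3 - 18 = -15$)
$\left(w{\left(-121 \right)} - 1276\right) + \frac{1}{15274} = \left(-15 - 1276\right) + \frac{1}{15274} = -1291 + \frac{1}{15274} = - \frac{19718733}{15274}$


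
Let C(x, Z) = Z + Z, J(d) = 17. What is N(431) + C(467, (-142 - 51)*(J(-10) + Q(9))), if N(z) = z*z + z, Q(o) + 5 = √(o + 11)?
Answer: 181560 - 772*√5 ≈ 1.7983e+5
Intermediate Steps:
Q(o) = -5 + √(11 + o) (Q(o) = -5 + √(o + 11) = -5 + √(11 + o))
N(z) = z + z² (N(z) = z² + z = z + z²)
C(x, Z) = 2*Z
N(431) + C(467, (-142 - 51)*(J(-10) + Q(9))) = 431*(1 + 431) + 2*((-142 - 51)*(17 + (-5 + √(11 + 9)))) = 431*432 + 2*(-193*(17 + (-5 + √20))) = 186192 + 2*(-193*(17 + (-5 + 2*√5))) = 186192 + 2*(-193*(12 + 2*√5)) = 186192 + 2*(-2316 - 386*√5) = 186192 + (-4632 - 772*√5) = 181560 - 772*√5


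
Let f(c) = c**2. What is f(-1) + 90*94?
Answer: 8461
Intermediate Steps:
f(-1) + 90*94 = (-1)**2 + 90*94 = 1 + 8460 = 8461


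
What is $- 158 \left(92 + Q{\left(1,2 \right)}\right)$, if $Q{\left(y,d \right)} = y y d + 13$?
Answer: $-16906$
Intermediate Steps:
$Q{\left(y,d \right)} = 13 + d y^{2}$ ($Q{\left(y,d \right)} = y^{2} d + 13 = d y^{2} + 13 = 13 + d y^{2}$)
$- 158 \left(92 + Q{\left(1,2 \right)}\right) = - 158 \left(92 + \left(13 + 2 \cdot 1^{2}\right)\right) = - 158 \left(92 + \left(13 + 2 \cdot 1\right)\right) = - 158 \left(92 + \left(13 + 2\right)\right) = - 158 \left(92 + 15\right) = \left(-158\right) 107 = -16906$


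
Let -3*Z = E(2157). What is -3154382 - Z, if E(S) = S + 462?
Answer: -3153509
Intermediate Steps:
E(S) = 462 + S
Z = -873 (Z = -(462 + 2157)/3 = -1/3*2619 = -873)
-3154382 - Z = -3154382 - 1*(-873) = -3154382 + 873 = -3153509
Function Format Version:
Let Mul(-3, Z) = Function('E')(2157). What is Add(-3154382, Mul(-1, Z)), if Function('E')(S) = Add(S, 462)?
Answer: -3153509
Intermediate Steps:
Function('E')(S) = Add(462, S)
Z = -873 (Z = Mul(Rational(-1, 3), Add(462, 2157)) = Mul(Rational(-1, 3), 2619) = -873)
Add(-3154382, Mul(-1, Z)) = Add(-3154382, Mul(-1, -873)) = Add(-3154382, 873) = -3153509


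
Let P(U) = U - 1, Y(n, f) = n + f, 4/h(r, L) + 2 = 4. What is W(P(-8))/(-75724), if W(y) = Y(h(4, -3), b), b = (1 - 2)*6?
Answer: 1/18931 ≈ 5.2823e-5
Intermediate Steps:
h(r, L) = 2 (h(r, L) = 4/(-2 + 4) = 4/2 = 4*(1/2) = 2)
b = -6 (b = -1*6 = -6)
Y(n, f) = f + n
P(U) = -1 + U
W(y) = -4 (W(y) = -6 + 2 = -4)
W(P(-8))/(-75724) = -4/(-75724) = -4*(-1/75724) = 1/18931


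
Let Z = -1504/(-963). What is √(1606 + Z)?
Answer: √165644774/321 ≈ 40.094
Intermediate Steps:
Z = 1504/963 (Z = -1504*(-1/963) = 1504/963 ≈ 1.5618)
√(1606 + Z) = √(1606 + 1504/963) = √(1548082/963) = √165644774/321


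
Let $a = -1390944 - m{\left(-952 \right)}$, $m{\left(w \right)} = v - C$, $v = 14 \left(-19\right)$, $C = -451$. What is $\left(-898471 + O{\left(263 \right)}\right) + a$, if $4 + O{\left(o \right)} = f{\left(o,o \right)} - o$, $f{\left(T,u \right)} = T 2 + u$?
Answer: $-2289078$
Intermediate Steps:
$f{\left(T,u \right)} = u + 2 T$ ($f{\left(T,u \right)} = 2 T + u = u + 2 T$)
$v = -266$
$m{\left(w \right)} = 185$ ($m{\left(w \right)} = -266 - -451 = -266 + 451 = 185$)
$O{\left(o \right)} = -4 + 2 o$ ($O{\left(o \right)} = -4 + \left(\left(o + 2 o\right) - o\right) = -4 + \left(3 o - o\right) = -4 + 2 o$)
$a = -1391129$ ($a = -1390944 - 185 = -1391129$)
$\left(-898471 + O{\left(263 \right)}\right) + a = \left(-898471 + \left(-4 + 2 \cdot 263\right)\right) - 1391129 = \left(-898471 + \left(-4 + 526\right)\right) - 1391129 = \left(-898471 + 522\right) - 1391129 = -897949 - 1391129 = -2289078$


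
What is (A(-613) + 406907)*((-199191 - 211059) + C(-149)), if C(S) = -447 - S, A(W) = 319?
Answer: -167185819848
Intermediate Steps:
(A(-613) + 406907)*((-199191 - 211059) + C(-149)) = (319 + 406907)*((-199191 - 211059) + (-447 - 1*(-149))) = 407226*(-410250 + (-447 + 149)) = 407226*(-410250 - 298) = 407226*(-410548) = -167185819848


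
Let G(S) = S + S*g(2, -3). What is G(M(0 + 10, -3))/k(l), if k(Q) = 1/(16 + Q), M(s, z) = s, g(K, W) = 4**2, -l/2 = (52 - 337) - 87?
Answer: 129200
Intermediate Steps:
l = 744 (l = -2*((52 - 337) - 87) = -2*(-285 - 87) = -2*(-372) = 744)
g(K, W) = 16
G(S) = 17*S (G(S) = S + S*16 = S + 16*S = 17*S)
G(M(0 + 10, -3))/k(l) = (17*(0 + 10))/(1/(16 + 744)) = (17*10)/(1/760) = 170/(1/760) = 170*760 = 129200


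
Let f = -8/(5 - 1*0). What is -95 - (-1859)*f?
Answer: -15347/5 ≈ -3069.4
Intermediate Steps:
f = -8/5 (f = -8/(5 + 0) = -8/5 ≈ -1.6000)
-95 - (-1859)*f = -95 - (-1859)*(-8)/5 = -95 - 143*104/5 = -95 - 14872/5 = -15347/5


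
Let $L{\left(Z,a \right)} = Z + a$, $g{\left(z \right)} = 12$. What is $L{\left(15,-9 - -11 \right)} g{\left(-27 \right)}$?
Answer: $204$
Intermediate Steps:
$L{\left(15,-9 - -11 \right)} g{\left(-27 \right)} = \left(15 - -2\right) 12 = \left(15 + \left(-9 + 11\right)\right) 12 = \left(15 + 2\right) 12 = 17 \cdot 12 = 204$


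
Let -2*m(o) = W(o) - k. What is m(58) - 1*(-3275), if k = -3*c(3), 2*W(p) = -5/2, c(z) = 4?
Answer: 26157/8 ≈ 3269.6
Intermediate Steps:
W(p) = -5/4 (W(p) = (-5/2)/2 = (-5*½)/2 = (½)*(-5/2) = -5/4)
k = -12 (k = -3*4 = -12)
m(o) = -43/8 (m(o) = -(-5/4 - 1*(-12))/2 = -(-5/4 + 12)/2 = -½*43/4 = -43/8)
m(58) - 1*(-3275) = -43/8 - 1*(-3275) = -43/8 + 3275 = 26157/8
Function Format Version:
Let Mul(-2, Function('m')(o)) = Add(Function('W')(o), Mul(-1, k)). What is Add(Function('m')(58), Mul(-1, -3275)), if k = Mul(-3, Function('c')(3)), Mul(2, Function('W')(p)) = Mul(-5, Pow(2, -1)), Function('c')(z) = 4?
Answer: Rational(26157, 8) ≈ 3269.6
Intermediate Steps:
Function('W')(p) = Rational(-5, 4) (Function('W')(p) = Mul(Rational(1, 2), Mul(-5, Pow(2, -1))) = Mul(Rational(1, 2), Mul(-5, Rational(1, 2))) = Mul(Rational(1, 2), Rational(-5, 2)) = Rational(-5, 4))
k = -12 (k = Mul(-3, 4) = -12)
Function('m')(o) = Rational(-43, 8) (Function('m')(o) = Mul(Rational(-1, 2), Add(Rational(-5, 4), Mul(-1, -12))) = Mul(Rational(-1, 2), Add(Rational(-5, 4), 12)) = Mul(Rational(-1, 2), Rational(43, 4)) = Rational(-43, 8))
Add(Function('m')(58), Mul(-1, -3275)) = Add(Rational(-43, 8), Mul(-1, -3275)) = Add(Rational(-43, 8), 3275) = Rational(26157, 8)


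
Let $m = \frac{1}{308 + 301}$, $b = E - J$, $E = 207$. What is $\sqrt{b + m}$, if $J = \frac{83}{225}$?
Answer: $\frac{\sqrt{1915904053}}{3045} \approx 14.375$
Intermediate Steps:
$J = \frac{83}{225}$ ($J = 83 \cdot \frac{1}{225} = \frac{83}{225} \approx 0.36889$)
$b = \frac{46492}{225}$ ($b = 207 - \frac{83}{225} = \frac{46492}{225} \approx 206.63$)
$m = \frac{1}{609} \approx 0.001642$
$\sqrt{b + m} = \sqrt{\frac{46492}{225} + \frac{1}{609}} = \sqrt{\frac{9437951}{45675}} = \frac{\sqrt{1915904053}}{3045}$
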